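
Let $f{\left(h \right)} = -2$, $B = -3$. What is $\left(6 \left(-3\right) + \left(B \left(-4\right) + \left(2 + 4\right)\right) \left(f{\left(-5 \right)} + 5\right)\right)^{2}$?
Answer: $1296$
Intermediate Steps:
$\left(6 \left(-3\right) + \left(B \left(-4\right) + \left(2 + 4\right)\right) \left(f{\left(-5 \right)} + 5\right)\right)^{2} = \left(6 \left(-3\right) + \left(\left(-3\right) \left(-4\right) + \left(2 + 4\right)\right) \left(-2 + 5\right)\right)^{2} = \left(-18 + \left(12 + 6\right) 3\right)^{2} = \left(-18 + 18 \cdot 3\right)^{2} = \left(-18 + 54\right)^{2} = 36^{2} = 1296$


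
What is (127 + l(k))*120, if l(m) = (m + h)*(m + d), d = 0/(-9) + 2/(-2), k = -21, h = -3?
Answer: 78600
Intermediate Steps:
d = -1 (d = 0*(-⅑) + 2*(-½) = 0 - 1 = -1)
l(m) = (-1 + m)*(-3 + m) (l(m) = (m - 3)*(m - 1) = (-3 + m)*(-1 + m) = (-1 + m)*(-3 + m))
(127 + l(k))*120 = (127 + (3 + (-21)² - 4*(-21)))*120 = (127 + (3 + 441 + 84))*120 = (127 + 528)*120 = 655*120 = 78600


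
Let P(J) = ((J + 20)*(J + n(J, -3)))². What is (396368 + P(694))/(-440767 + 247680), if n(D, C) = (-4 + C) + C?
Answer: -238511513744/193087 ≈ -1.2353e+6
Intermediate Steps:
n(D, C) = -4 + 2*C
P(J) = (-10 + J)²*(20 + J)² (P(J) = ((J + 20)*(J + (-4 + 2*(-3))))² = ((20 + J)*(J + (-4 - 6)))² = ((20 + J)*(J - 10))² = ((20 + J)*(-10 + J))² = ((-10 + J)*(20 + J))² = (-10 + J)²*(20 + J)²)
(396368 + P(694))/(-440767 + 247680) = (396368 + (-10 + 694)²*(20 + 694)²)/(-440767 + 247680) = (396368 + 684²*714²)/(-193087) = (396368 + 467856*509796)*(-1/193087) = (396368 + 238511117376)*(-1/193087) = 238511513744*(-1/193087) = -238511513744/193087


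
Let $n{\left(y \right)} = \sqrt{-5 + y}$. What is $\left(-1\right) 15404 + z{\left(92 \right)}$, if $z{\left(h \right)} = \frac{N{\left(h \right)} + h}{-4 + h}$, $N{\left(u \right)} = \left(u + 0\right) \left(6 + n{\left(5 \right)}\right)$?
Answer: $- \frac{338727}{22} \approx -15397.0$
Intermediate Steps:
$N{\left(u \right)} = 6 u$ ($N{\left(u \right)} = \left(u + 0\right) \left(6 + \sqrt{-5 + 5}\right) = u \left(6 + \sqrt{0}\right) = u \left(6 + 0\right) = u 6 = 6 u$)
$z{\left(h \right)} = \frac{7 h}{-4 + h}$ ($z{\left(h \right)} = \frac{6 h + h}{-4 + h} = \frac{7 h}{-4 + h}$)
$\left(-1\right) 15404 + z{\left(92 \right)} = \left(-1\right) 15404 + 7 \cdot 92 \frac{1}{-4 + 92} = -15404 + 7 \cdot 92 \cdot \frac{1}{88} = -15404 + \frac{161}{22} = - \frac{338727}{22}$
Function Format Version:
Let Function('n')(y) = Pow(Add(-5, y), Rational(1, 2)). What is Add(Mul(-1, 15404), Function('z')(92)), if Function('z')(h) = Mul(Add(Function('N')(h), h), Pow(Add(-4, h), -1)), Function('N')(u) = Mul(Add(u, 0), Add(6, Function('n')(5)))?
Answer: Rational(-338727, 22) ≈ -15397.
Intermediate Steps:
Function('N')(u) = Mul(6, u) (Function('N')(u) = Mul(Add(u, 0), Add(6, Pow(Add(-5, 5), Rational(1, 2)))) = Mul(u, Add(6, Pow(0, Rational(1, 2)))) = Mul(u, Add(6, 0)) = Mul(u, 6) = Mul(6, u))
Function('z')(h) = Mul(7, h, Pow(Add(-4, h), -1)) (Function('z')(h) = Mul(Add(Mul(6, h), h), Pow(Add(-4, h), -1)) = Mul(Mul(7, h), Pow(Add(-4, h), -1)) = Mul(7, h, Pow(Add(-4, h), -1)))
Add(Mul(-1, 15404), Function('z')(92)) = Add(Mul(-1, 15404), Mul(7, 92, Pow(Add(-4, 92), -1))) = Add(-15404, Mul(7, 92, Pow(88, -1))) = Add(-15404, Mul(7, 92, Rational(1, 88))) = Add(-15404, Rational(161, 22)) = Rational(-338727, 22)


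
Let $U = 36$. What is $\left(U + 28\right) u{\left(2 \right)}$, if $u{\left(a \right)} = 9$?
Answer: $576$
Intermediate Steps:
$\left(U + 28\right) u{\left(2 \right)} = \left(36 + 28\right) 9 = 64 \cdot 9 = 576$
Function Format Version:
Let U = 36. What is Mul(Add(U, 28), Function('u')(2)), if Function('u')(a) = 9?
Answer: 576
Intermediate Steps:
Mul(Add(U, 28), Function('u')(2)) = Mul(Add(36, 28), 9) = Mul(64, 9) = 576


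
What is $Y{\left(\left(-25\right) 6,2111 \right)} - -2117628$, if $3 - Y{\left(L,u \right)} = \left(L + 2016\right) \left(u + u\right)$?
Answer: $-5760621$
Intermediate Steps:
$Y{\left(L,u \right)} = 3 - 2 u \left(2016 + L\right)$ ($Y{\left(L,u \right)} = 3 - \left(L + 2016\right) \left(u + u\right) = 3 - \left(2016 + L\right) 2 u = 3 - 2 u \left(2016 + L\right)$)
$Y{\left(\left(-25\right) 6,2111 \right)} - -2117628 = \left(3 - 8511552 - 2 \left(\left(-25\right) 6\right) 2111\right) - -2117628 = \left(3 - 8511552 - \left(-300\right) 2111\right) + 2117628 = \left(3 - 8511552 + 633300\right) + 2117628 = -7878249 + 2117628 = -5760621$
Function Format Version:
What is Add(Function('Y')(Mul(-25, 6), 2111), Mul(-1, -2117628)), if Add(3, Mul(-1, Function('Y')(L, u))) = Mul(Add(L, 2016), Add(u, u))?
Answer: -5760621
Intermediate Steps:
Function('Y')(L, u) = Add(3, Mul(-2, u, Add(2016, L))) (Function('Y')(L, u) = Add(3, Mul(-1, Mul(Add(L, 2016), Add(u, u)))) = Add(3, Mul(-1, Mul(Add(2016, L), Mul(2, u)))) = Add(3, Mul(-1, Mul(2, u, Add(2016, L)))) = Add(3, Mul(-2, u, Add(2016, L))))
Add(Function('Y')(Mul(-25, 6), 2111), Mul(-1, -2117628)) = Add(Add(3, Mul(-4032, 2111), Mul(-2, Mul(-25, 6), 2111)), Mul(-1, -2117628)) = Add(Add(3, -8511552, Mul(-2, -150, 2111)), 2117628) = Add(Add(3, -8511552, 633300), 2117628) = Add(-7878249, 2117628) = -5760621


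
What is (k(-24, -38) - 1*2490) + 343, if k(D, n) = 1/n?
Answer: -81587/38 ≈ -2147.0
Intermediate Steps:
(k(-24, -38) - 1*2490) + 343 = (1/(-38) - 1*2490) + 343 = (-1/38 - 2490) + 343 = -94621/38 + 343 = -81587/38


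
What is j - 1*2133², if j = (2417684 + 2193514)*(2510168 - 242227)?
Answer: 10457920453629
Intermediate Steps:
j = 10457925003318 (j = 4611198*2267941 = 10457925003318)
j - 1*2133² = 10457925003318 - 1*2133² = 10457925003318 - 1*4549689 = 10457925003318 - 4549689 = 10457920453629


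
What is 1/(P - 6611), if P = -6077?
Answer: -1/12688 ≈ -7.8815e-5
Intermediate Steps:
1/(P - 6611) = 1/(-6077 - 6611) = 1/(-12688) = -1/12688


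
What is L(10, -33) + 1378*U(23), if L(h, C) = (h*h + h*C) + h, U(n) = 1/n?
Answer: -3682/23 ≈ -160.09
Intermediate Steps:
L(h, C) = h + h² + C*h (L(h, C) = (h² + C*h) + h = h + h² + C*h)
L(10, -33) + 1378*U(23) = 10*(1 - 33 + 10) + 1378/23 = 10*(-22) + 1378*(1/23) = -220 + 1378/23 = -3682/23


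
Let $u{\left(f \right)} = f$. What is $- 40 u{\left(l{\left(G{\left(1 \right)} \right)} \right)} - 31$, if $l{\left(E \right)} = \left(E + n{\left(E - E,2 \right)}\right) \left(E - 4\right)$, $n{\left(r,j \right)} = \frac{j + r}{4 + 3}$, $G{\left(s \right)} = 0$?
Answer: $\frac{103}{7} \approx 14.714$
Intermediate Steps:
$n{\left(r,j \right)} = \frac{j}{7} + \frac{r}{7}$ ($n{\left(r,j \right)} = \frac{j + r}{7} = \left(j + r\right) \frac{1}{7} = \frac{j}{7} + \frac{r}{7}$)
$l{\left(E \right)} = \left(-4 + E\right) \left(\frac{2}{7} + E\right)$ ($l{\left(E \right)} = \left(E + \left(\frac{1}{7} \cdot 2 + \frac{E - E}{7}\right)\right) \left(E - 4\right) = \left(E + \left(\frac{2}{7} + \frac{1}{7} \cdot 0\right)\right) \left(-4 + E\right) = \left(E + \left(\frac{2}{7} + 0\right)\right) \left(-4 + E\right) = \left(E + \frac{2}{7}\right) \left(-4 + E\right) = \left(\frac{2}{7} + E\right) \left(-4 + E\right) = \left(-4 + E\right) \left(\frac{2}{7} + E\right)$)
$- 40 u{\left(l{\left(G{\left(1 \right)} \right)} \right)} - 31 = - 40 \left(- \frac{8}{7} + 0^{2} - 0\right) - 31 = - 40 \left(- \frac{8}{7} + 0 + 0\right) - 31 = \left(-40\right) \left(- \frac{8}{7}\right) - 31 = \frac{320}{7} - 31 = \frac{103}{7}$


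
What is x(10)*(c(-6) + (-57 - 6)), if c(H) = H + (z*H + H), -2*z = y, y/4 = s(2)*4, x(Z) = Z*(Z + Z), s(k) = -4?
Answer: -53400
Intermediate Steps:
x(Z) = 2*Z² (x(Z) = Z*(2*Z) = 2*Z²)
y = -64 (y = 4*(-4*4) = 4*(-16) = -64)
z = 32 (z = -½*(-64) = 32)
c(H) = 34*H (c(H) = H + (32*H + H) = H + 33*H = 34*H)
x(10)*(c(-6) + (-57 - 6)) = (2*10²)*(34*(-6) + (-57 - 6)) = (2*100)*(-204 - 63) = 200*(-267) = -53400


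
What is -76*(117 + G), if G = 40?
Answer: -11932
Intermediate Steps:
-76*(117 + G) = -76*(117 + 40) = -76*157 = -11932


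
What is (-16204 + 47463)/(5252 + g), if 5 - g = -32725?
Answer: 31259/37982 ≈ 0.82300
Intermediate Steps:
g = 32730 (g = 5 - 1*(-32725) = 5 + 32725 = 32730)
(-16204 + 47463)/(5252 + g) = (-16204 + 47463)/(5252 + 32730) = 31259/37982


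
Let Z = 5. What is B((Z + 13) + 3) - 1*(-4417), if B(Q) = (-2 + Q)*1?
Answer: 4436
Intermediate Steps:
B(Q) = -2 + Q
B((Z + 13) + 3) - 1*(-4417) = (-2 + ((5 + 13) + 3)) - 1*(-4417) = (-2 + (18 + 3)) + 4417 = (-2 + 21) + 4417 = 19 + 4417 = 4436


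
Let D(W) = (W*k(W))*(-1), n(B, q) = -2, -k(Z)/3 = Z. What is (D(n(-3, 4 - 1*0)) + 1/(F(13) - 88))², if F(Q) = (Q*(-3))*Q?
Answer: 50965321/354025 ≈ 143.96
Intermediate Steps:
k(Z) = -3*Z
F(Q) = -3*Q² (F(Q) = (-3*Q)*Q = -3*Q²)
D(W) = 3*W² (D(W) = (W*(-3*W))*(-1) = -3*W²*(-1) = 3*W²)
(D(n(-3, 4 - 1*0)) + 1/(F(13) - 88))² = (3*(-2)² + 1/(-3*13² - 88))² = (3*4 + 1/(-3*169 - 88))² = (12 + 1/(-507 - 88))² = (12 + 1/(-595))² = (12 - 1/595)² = (7139/595)² = 50965321/354025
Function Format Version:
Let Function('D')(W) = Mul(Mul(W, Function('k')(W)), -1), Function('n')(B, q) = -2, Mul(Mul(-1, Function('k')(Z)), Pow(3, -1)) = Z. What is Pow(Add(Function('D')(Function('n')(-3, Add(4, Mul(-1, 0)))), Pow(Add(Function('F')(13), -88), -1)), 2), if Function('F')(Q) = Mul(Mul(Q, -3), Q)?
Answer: Rational(50965321, 354025) ≈ 143.96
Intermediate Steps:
Function('k')(Z) = Mul(-3, Z)
Function('F')(Q) = Mul(-3, Pow(Q, 2)) (Function('F')(Q) = Mul(Mul(-3, Q), Q) = Mul(-3, Pow(Q, 2)))
Function('D')(W) = Mul(3, Pow(W, 2)) (Function('D')(W) = Mul(Mul(W, Mul(-3, W)), -1) = Mul(Mul(-3, Pow(W, 2)), -1) = Mul(3, Pow(W, 2)))
Pow(Add(Function('D')(Function('n')(-3, Add(4, Mul(-1, 0)))), Pow(Add(Function('F')(13), -88), -1)), 2) = Pow(Add(Mul(3, Pow(-2, 2)), Pow(Add(Mul(-3, Pow(13, 2)), -88), -1)), 2) = Pow(Add(Mul(3, 4), Pow(Add(Mul(-3, 169), -88), -1)), 2) = Pow(Add(12, Pow(Add(-507, -88), -1)), 2) = Pow(Add(12, Pow(-595, -1)), 2) = Pow(Add(12, Rational(-1, 595)), 2) = Pow(Rational(7139, 595), 2) = Rational(50965321, 354025)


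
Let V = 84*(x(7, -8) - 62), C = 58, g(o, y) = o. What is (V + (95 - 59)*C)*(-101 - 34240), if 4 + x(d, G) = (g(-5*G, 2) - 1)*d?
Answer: -668825316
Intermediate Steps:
x(d, G) = -4 + d*(-1 - 5*G) (x(d, G) = -4 + (-5*G - 1)*d = -4 + (-1 - 5*G)*d = -4 + d*(-1 - 5*G))
V = 17388 (V = 84*((-4 - 1*7 - 5*(-8)*7) - 62) = 84*((-4 - 7 + 280) - 62) = 84*(269 - 62) = 84*207 = 17388)
(V + (95 - 59)*C)*(-101 - 34240) = (17388 + (95 - 59)*58)*(-101 - 34240) = (17388 + 36*58)*(-34341) = (17388 + 2088)*(-34341) = 19476*(-34341) = -668825316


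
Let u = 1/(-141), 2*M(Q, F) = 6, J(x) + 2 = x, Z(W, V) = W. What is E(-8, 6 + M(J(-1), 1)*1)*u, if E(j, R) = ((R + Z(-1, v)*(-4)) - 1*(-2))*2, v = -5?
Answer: -10/47 ≈ -0.21277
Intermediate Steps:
J(x) = -2 + x
M(Q, F) = 3 (M(Q, F) = (1/2)*6 = 3)
u = -1/141 ≈ -0.0070922
E(j, R) = 12 + 2*R (E(j, R) = ((R - 1*(-4)) - 1*(-2))*2 = ((R + 4) + 2)*2 = ((4 + R) + 2)*2 = (6 + R)*2 = 12 + 2*R)
E(-8, 6 + M(J(-1), 1)*1)*u = (12 + 2*(6 + 3*1))*(-1/141) = (12 + 2*(6 + 3))*(-1/141) = (12 + 2*9)*(-1/141) = (12 + 18)*(-1/141) = 30*(-1/141) = -10/47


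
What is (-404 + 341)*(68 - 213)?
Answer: 9135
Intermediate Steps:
(-404 + 341)*(68 - 213) = -63*(-145) = 9135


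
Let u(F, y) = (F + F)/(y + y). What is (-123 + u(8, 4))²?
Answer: 14641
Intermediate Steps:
u(F, y) = F/y (u(F, y) = (2*F)/((2*y)) = (2*F)*(1/(2*y)) = F/y)
(-123 + u(8, 4))² = (-123 + 8/4)² = (-123 + 8*(¼))² = (-123 + 2)² = (-121)² = 14641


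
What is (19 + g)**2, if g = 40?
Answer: 3481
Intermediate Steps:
(19 + g)**2 = (19 + 40)**2 = 59**2 = 3481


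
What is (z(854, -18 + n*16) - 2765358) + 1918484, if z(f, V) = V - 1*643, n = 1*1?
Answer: -847519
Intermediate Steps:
n = 1
z(f, V) = -643 + V (z(f, V) = V - 643 = -643 + V)
(z(854, -18 + n*16) - 2765358) + 1918484 = ((-643 + (-18 + 1*16)) - 2765358) + 1918484 = ((-643 + (-18 + 16)) - 2765358) + 1918484 = ((-643 - 2) - 2765358) + 1918484 = (-645 - 2765358) + 1918484 = -2766003 + 1918484 = -847519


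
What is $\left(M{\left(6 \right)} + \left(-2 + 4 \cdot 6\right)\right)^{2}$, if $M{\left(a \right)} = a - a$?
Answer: $484$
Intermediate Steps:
$M{\left(a \right)} = 0$
$\left(M{\left(6 \right)} + \left(-2 + 4 \cdot 6\right)\right)^{2} = \left(0 + \left(-2 + 4 \cdot 6\right)\right)^{2} = \left(0 + \left(-2 + 24\right)\right)^{2} = \left(0 + 22\right)^{2} = 22^{2} = 484$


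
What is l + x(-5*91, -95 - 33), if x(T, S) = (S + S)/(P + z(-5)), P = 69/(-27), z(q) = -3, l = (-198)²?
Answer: 981252/25 ≈ 39250.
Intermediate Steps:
l = 39204
P = -23/9 (P = 69*(-1/27) = -23/9 ≈ -2.5556)
x(T, S) = -9*S/25 (x(T, S) = (S + S)/(-23/9 - 3) = (2*S)/(-50/9) = (2*S)*(-9/50) = -9*S/25)
l + x(-5*91, -95 - 33) = 39204 - 9*(-95 - 33)/25 = 39204 - 9/25*(-128) = 39204 + 1152/25 = 981252/25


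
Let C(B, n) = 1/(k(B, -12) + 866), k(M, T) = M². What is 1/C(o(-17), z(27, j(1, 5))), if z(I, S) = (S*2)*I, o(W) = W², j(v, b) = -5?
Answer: 84387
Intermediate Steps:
z(I, S) = 2*I*S (z(I, S) = (2*S)*I = 2*I*S)
C(B, n) = 1/(866 + B²) (C(B, n) = 1/(B² + 866) = 1/(866 + B²))
1/C(o(-17), z(27, j(1, 5))) = 1/(1/(866 + ((-17)²)²)) = 1/(1/(866 + 289²)) = 1/(1/(866 + 83521)) = 1/(1/84387) = 84387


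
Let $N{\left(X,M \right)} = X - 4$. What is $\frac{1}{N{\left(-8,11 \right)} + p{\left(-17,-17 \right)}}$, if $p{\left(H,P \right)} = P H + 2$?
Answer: $\frac{1}{279} \approx 0.0035842$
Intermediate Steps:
$N{\left(X,M \right)} = -4 + X$
$p{\left(H,P \right)} = 2 + H P$ ($p{\left(H,P \right)} = H P + 2 = 2 + H P$)
$\frac{1}{N{\left(-8,11 \right)} + p{\left(-17,-17 \right)}} = \frac{1}{\left(-4 - 8\right) + \left(2 - -289\right)} = \frac{1}{-12 + \left(2 + 289\right)} = \frac{1}{-12 + 291} = \frac{1}{279}$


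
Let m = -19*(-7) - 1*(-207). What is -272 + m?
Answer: 68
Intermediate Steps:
m = 340 (m = 133 + 207 = 340)
-272 + m = -272 + 340 = 68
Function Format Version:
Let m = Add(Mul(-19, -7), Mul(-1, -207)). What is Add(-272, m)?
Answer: 68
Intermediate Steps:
m = 340 (m = Add(133, 207) = 340)
Add(-272, m) = Add(-272, 340) = 68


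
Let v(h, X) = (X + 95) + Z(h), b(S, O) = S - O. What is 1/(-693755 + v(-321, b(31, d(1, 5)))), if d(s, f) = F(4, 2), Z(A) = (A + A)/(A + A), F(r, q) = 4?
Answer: -1/693632 ≈ -1.4417e-6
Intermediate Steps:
Z(A) = 1 (Z(A) = (2*A)/((2*A)) = (2*A)*(1/(2*A)) = 1)
d(s, f) = 4
v(h, X) = 96 + X (v(h, X) = (X + 95) + 1 = (95 + X) + 1 = 96 + X)
1/(-693755 + v(-321, b(31, d(1, 5)))) = 1/(-693755 + (96 + (31 - 1*4))) = 1/(-693755 + (96 + (31 - 4))) = 1/(-693755 + (96 + 27)) = 1/(-693755 + 123) = 1/(-693632) = -1/693632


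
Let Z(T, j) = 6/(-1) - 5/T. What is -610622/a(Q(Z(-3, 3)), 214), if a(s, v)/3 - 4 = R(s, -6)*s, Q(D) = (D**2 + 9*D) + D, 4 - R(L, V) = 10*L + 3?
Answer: 16486794/490075 ≈ 33.641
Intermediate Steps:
R(L, V) = 1 - 10*L (R(L, V) = 4 - (10*L + 3) = 4 - (3 + 10*L) = 4 + (-3 - 10*L) = 1 - 10*L)
Z(T, j) = -6 - 5/T (Z(T, j) = 6*(-1) - 5/T = -6 - 5/T)
Q(D) = D**2 + 10*D
a(s, v) = 12 + 3*s*(1 - 10*s) (a(s, v) = 12 + 3*((1 - 10*s)*s) = 12 + 3*(s*(1 - 10*s)) = 12 + 3*s*(1 - 10*s))
-610622/a(Q(Z(-3, 3)), 214) = -610622/(12 - 3*(-6 - 5/(-3))*(10 + (-6 - 5/(-3)))*(-1 + 10*((-6 - 5/(-3))*(10 + (-6 - 5/(-3)))))) = -610622/(12 - 3*(-6 - 5*(-1/3))*(10 + (-6 - 5*(-1/3)))*(-1 + 10*((-6 - 5*(-1/3))*(10 + (-6 - 5*(-1/3)))))) = -610622/(12 - 3*(-6 + 5/3)*(10 + (-6 + 5/3))*(-1 + 10*((-6 + 5/3)*(10 + (-6 + 5/3))))) = -610622/(12 - 3*(-13*(10 - 13/3)/3)*(-1 + 10*(-13*(10 - 13/3)/3))) = -610622/(12 - 3*(-13/3*17/3)*(-1 + 10*(-13/3*17/3))) = -610622/(12 - 3*(-221/9)*(-1 + 10*(-221/9))) = -610622/(12 - 3*(-221/9)*(-1 - 2210/9)) = -610622/(12 - 3*(-221/9)*(-2219/9)) = -610622/(12 - 490399/27) = -610622/(-490075/27) = -610622*(-27/490075) = 16486794/490075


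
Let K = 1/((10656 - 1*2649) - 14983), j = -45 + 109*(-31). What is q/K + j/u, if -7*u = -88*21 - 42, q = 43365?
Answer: -40839424112/135 ≈ -3.0251e+8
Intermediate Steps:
j = -3424 (j = -45 - 3379 = -3424)
u = 270 (u = -(-88*21 - 42)/7 = -(-1848 - 42)/7 = -1/7*(-1890) = 270)
K = -1/6976 (K = 1/((10656 - 2649) - 14983) = 1/(8007 - 14983) = 1/(-6976) = -1/6976 ≈ -0.00014335)
q/K + j/u = 43365/(-1/6976) - 3424/270 = 43365*(-6976) - 3424*1/270 = -302514240 - 1712/135 = -40839424112/135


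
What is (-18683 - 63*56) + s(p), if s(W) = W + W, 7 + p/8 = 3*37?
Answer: -20547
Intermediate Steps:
p = 832 (p = -56 + 8*(3*37) = -56 + 8*111 = -56 + 888 = 832)
s(W) = 2*W
(-18683 - 63*56) + s(p) = (-18683 - 63*56) + 2*832 = (-18683 - 3528) + 1664 = -22211 + 1664 = -20547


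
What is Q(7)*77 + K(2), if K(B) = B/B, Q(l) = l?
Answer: 540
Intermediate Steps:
K(B) = 1
Q(7)*77 + K(2) = 7*77 + 1 = 539 + 1 = 540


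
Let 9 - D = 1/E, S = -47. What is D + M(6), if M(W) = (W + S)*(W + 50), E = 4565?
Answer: -10440156/4565 ≈ -2287.0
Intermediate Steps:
D = 41084/4565 (D = 9 - 1/4565 = 41084/4565 ≈ 8.9998)
M(W) = (-47 + W)*(50 + W) (M(W) = (W - 47)*(W + 50) = (-47 + W)*(50 + W))
D + M(6) = 41084/4565 + (-2350 + 6² + 3*6) = 41084/4565 + (-2350 + 36 + 18) = 41084/4565 - 2296 = -10440156/4565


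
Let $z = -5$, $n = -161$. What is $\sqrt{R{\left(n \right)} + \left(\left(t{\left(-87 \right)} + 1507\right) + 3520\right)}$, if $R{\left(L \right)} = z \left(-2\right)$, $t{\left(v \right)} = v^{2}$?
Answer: $\sqrt{12606} \approx 112.28$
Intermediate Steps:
$R{\left(L \right)} = 10$ ($R{\left(L \right)} = \left(-5\right) \left(-2\right) = 10$)
$\sqrt{R{\left(n \right)} + \left(\left(t{\left(-87 \right)} + 1507\right) + 3520\right)} = \sqrt{10 + \left(\left(\left(-87\right)^{2} + 1507\right) + 3520\right)} = \sqrt{10 + \left(\left(7569 + 1507\right) + 3520\right)} = \sqrt{10 + \left(9076 + 3520\right)} = \sqrt{10 + 12596} = \sqrt{12606}$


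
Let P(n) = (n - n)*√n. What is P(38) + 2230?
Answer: 2230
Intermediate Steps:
P(n) = 0 (P(n) = 0*√n = 0)
P(38) + 2230 = 0 + 2230 = 2230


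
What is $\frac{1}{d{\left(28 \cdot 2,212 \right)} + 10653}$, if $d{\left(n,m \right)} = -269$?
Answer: $\frac{1}{10384} \approx 9.6302 \cdot 10^{-5}$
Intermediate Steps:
$\frac{1}{d{\left(28 \cdot 2,212 \right)} + 10653} = \frac{1}{-269 + 10653} = \frac{1}{10384}$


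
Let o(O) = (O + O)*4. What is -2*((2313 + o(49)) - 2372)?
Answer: -666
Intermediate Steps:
o(O) = 8*O (o(O) = (2*O)*4 = 8*O)
-2*((2313 + o(49)) - 2372) = -2*((2313 + 8*49) - 2372) = -2*((2313 + 392) - 2372) = -2*(2705 - 2372) = -2*333 = -666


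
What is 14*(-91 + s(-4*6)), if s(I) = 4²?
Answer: -1050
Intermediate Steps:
s(I) = 16
14*(-91 + s(-4*6)) = 14*(-91 + 16) = 14*(-75) = -1050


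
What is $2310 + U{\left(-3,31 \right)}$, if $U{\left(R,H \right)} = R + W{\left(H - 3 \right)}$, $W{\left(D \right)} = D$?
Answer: $2335$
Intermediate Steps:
$U{\left(R,H \right)} = -3 + H + R$ ($U{\left(R,H \right)} = R + \left(H - 3\right) = R + \left(-3 + H\right) = -3 + H + R$)
$2310 + U{\left(-3,31 \right)} = 2310 - -25 = 2310 + 25 = 2335$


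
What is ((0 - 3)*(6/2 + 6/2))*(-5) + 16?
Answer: 106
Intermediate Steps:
((0 - 3)*(6/2 + 6/2))*(-5) + 16 = -3*(6*(½) + 6*(½))*(-5) + 16 = -3*(3 + 3)*(-5) + 16 = -3*6*(-5) + 16 = -18*(-5) + 16 = 90 + 16 = 106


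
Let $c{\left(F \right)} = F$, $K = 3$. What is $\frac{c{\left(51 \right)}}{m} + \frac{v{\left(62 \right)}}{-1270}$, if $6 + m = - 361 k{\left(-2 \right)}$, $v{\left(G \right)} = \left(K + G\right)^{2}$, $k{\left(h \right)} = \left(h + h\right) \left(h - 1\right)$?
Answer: $- \frac{306547}{91821} \approx -3.3385$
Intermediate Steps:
$k{\left(h \right)} = 2 h \left(-1 + h\right)$
$v{\left(G \right)} = \left(3 + G\right)^{2}$
$m = -4338$ ($m = -6 - 361 \cdot 2 \left(-2\right) \left(-1 - 2\right) = -6 - 361 \cdot 2 \left(-2\right) \left(-3\right) = -6 - 4332 = -4338$)
$\frac{c{\left(51 \right)}}{m} + \frac{v{\left(62 \right)}}{-1270} = \frac{51}{-4338} + \frac{\left(3 + 62\right)^{2}}{-1270} = 51 \left(- \frac{1}{4338}\right) + 65^{2} \left(- \frac{1}{1270}\right) = - \frac{17}{1446} + 4225 \left(- \frac{1}{1270}\right) = - \frac{17}{1446} - \frac{845}{254} = - \frac{306547}{91821}$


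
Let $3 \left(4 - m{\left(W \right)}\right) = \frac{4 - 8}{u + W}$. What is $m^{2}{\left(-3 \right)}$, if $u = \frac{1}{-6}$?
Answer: $\frac{4624}{361} \approx 12.809$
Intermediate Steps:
$u = - \frac{1}{6} \approx -0.16667$
$m{\left(W \right)} = 4 + \frac{4}{3 \left(- \frac{1}{6} + W\right)}$ ($m{\left(W \right)} = 4 - \frac{\left(4 - 8\right) \frac{1}{- \frac{1}{6} + W}}{3} = 4 - \frac{\left(-4\right) \frac{1}{- \frac{1}{6} + W}}{3} = 4 + \frac{4}{3 \left(- \frac{1}{6} + W\right)}$)
$m^{2}{\left(-3 \right)} = \left(\frac{4 \left(1 + 6 \left(-3\right)\right)}{-1 + 6 \left(-3\right)}\right)^{2} = \left(\frac{4 \left(1 - 18\right)}{-1 - 18}\right)^{2} = \left(4 \frac{1}{-19} \left(-17\right)\right)^{2} = \left(4 \left(- \frac{1}{19}\right) \left(-17\right)\right)^{2} = \left(\frac{68}{19}\right)^{2} = \frac{4624}{361}$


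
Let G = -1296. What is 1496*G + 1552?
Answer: -1937264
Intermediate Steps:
1496*G + 1552 = 1496*(-1296) + 1552 = -1938816 + 1552 = -1937264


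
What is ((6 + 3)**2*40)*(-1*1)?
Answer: -3240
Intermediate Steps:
((6 + 3)**2*40)*(-1*1) = (9**2*40)*(-1) = (81*40)*(-1) = 3240*(-1) = -3240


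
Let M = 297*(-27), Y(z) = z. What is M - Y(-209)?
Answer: -7810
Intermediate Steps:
M = -8019
M - Y(-209) = -8019 - 1*(-209) = -8019 + 209 = -7810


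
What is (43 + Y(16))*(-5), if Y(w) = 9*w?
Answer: -935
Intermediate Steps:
(43 + Y(16))*(-5) = (43 + 9*16)*(-5) = (43 + 144)*(-5) = 187*(-5) = -935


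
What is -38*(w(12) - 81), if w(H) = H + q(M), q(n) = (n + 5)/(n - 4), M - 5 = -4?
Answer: 2698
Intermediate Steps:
M = 1 (M = 5 - 4 = 1)
q(n) = (5 + n)/(-4 + n)
w(H) = -2 + H (w(H) = H + (5 + 1)/(-4 + 1) = H + 6/(-3) = H - ⅓*6 = H - 2 = -2 + H)
-38*(w(12) - 81) = -38*((-2 + 12) - 81) = -38*(10 - 81) = -38*(-71) = 2698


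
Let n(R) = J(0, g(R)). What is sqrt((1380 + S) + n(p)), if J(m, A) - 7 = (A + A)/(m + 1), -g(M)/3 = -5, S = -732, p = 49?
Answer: sqrt(685) ≈ 26.173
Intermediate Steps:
g(M) = 15 (g(M) = -3*(-5) = 15)
J(m, A) = 7 + 2*A/(1 + m) (J(m, A) = 7 + (A + A)/(m + 1) = 7 + (2*A)/(1 + m) = 7 + 2*A/(1 + m))
n(R) = 37 (n(R) = (7 + 2*15 + 7*0)/(1 + 0) = (7 + 30 + 0)/1 = 1*37 = 37)
sqrt((1380 + S) + n(p)) = sqrt((1380 - 732) + 37) = sqrt(648 + 37) = sqrt(685)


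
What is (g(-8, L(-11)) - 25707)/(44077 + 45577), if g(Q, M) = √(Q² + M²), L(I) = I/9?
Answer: -25707/89654 + √5305/806886 ≈ -0.28665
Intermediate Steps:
L(I) = I/9 (L(I) = I*(⅑) = I/9)
g(Q, M) = √(M² + Q²)
(g(-8, L(-11)) - 25707)/(44077 + 45577) = (√(((⅑)*(-11))² + (-8)²) - 25707)/(44077 + 45577) = (√((-11/9)² + 64) - 25707)/89654 = (√(121/81 + 64) - 25707)*(1/89654) = (√(5305/81) - 25707)*(1/89654) = (√5305/9 - 25707)*(1/89654) = (-25707 + √5305/9)*(1/89654) = -25707/89654 + √5305/806886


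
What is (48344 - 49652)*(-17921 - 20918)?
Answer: 50801412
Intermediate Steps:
(48344 - 49652)*(-17921 - 20918) = -1308*(-38839) = 50801412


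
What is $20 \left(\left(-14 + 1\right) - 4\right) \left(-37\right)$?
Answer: $12580$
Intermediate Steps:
$20 \left(\left(-14 + 1\right) - 4\right) \left(-37\right) = 20 \left(-13 - 4\right) \left(-37\right) = 20 \left(-17\right) \left(-37\right) = \left(-340\right) \left(-37\right) = 12580$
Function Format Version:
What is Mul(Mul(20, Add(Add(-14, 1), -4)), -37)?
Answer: 12580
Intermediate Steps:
Mul(Mul(20, Add(Add(-14, 1), -4)), -37) = Mul(Mul(20, Add(-13, -4)), -37) = Mul(Mul(20, -17), -37) = Mul(-340, -37) = 12580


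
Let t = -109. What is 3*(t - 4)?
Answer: -339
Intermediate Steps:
3*(t - 4) = 3*(-109 - 4) = 3*(-113) = -339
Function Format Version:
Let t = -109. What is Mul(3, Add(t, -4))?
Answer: -339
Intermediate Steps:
Mul(3, Add(t, -4)) = Mul(3, Add(-109, -4)) = Mul(3, -113) = -339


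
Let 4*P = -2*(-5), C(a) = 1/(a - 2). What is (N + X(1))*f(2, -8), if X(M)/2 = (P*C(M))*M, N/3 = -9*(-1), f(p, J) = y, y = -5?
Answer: -110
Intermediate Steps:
C(a) = 1/(-2 + a)
f(p, J) = -5
P = 5/2 (P = (-2*(-5))/4 = (¼)*10 = 5/2 ≈ 2.5000)
N = 27 (N = 3*(-9*(-1)) = 3*9 = 27)
X(M) = 5*M/(-2 + M) (X(M) = 2*((5/(2*(-2 + M)))*M) = 2*(5*M/(2*(-2 + M))) = 5*M/(-2 + M))
(N + X(1))*f(2, -8) = (27 + 5*1/(-2 + 1))*(-5) = (27 + 5*1/(-1))*(-5) = (27 + 5*1*(-1))*(-5) = (27 - 5)*(-5) = 22*(-5) = -110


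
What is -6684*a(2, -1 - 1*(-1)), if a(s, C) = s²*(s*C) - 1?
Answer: 6684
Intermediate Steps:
a(s, C) = -1 + C*s³ (a(s, C) = s²*(C*s) - 1 = C*s³ - 1 = -1 + C*s³)
-6684*a(2, -1 - 1*(-1)) = -6684*(-1 + (-1 - 1*(-1))*2³) = -6684*(-1 + (-1 + 1)*8) = -6684*(-1 + 0*8) = -6684*(-1 + 0) = -6684*(-1) = 6684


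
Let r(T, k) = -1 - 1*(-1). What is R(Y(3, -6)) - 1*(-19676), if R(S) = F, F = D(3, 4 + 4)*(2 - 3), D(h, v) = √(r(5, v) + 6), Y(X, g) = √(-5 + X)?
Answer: 19676 - √6 ≈ 19674.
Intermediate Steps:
r(T, k) = 0 (r(T, k) = -1 + 1 = 0)
D(h, v) = √6 (D(h, v) = √(0 + 6) = √6)
F = -√6 (F = √6*(2 - 3) = √6*(-1) = -√6 ≈ -2.4495)
R(S) = -√6
R(Y(3, -6)) - 1*(-19676) = -√6 - 1*(-19676) = -√6 + 19676 = 19676 - √6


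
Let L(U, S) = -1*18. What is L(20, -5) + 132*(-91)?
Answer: -12030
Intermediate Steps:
L(U, S) = -18
L(20, -5) + 132*(-91) = -18 + 132*(-91) = -18 - 12012 = -12030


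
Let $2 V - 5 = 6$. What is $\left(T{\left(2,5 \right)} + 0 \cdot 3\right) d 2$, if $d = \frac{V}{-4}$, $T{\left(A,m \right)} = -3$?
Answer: $\frac{33}{4} \approx 8.25$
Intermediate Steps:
$V = \frac{11}{2}$ ($V = \frac{5}{2} + \frac{1}{2} \cdot 6 = \frac{5}{2} + 3 = \frac{11}{2} \approx 5.5$)
$d = - \frac{11}{8}$ ($d = \frac{11}{2 \left(-4\right)} = \frac{11}{2} \left(- \frac{1}{4}\right) = - \frac{11}{8} \approx -1.375$)
$\left(T{\left(2,5 \right)} + 0 \cdot 3\right) d 2 = \left(-3 + 0 \cdot 3\right) \left(- \frac{11}{8}\right) 2 = \left(-3 + 0\right) \left(- \frac{11}{8}\right) 2 = \left(-3\right) \left(- \frac{11}{8}\right) 2 = \frac{33}{8} \cdot 2 = \frac{33}{4}$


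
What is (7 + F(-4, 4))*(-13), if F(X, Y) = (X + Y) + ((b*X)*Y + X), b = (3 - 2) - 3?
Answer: -455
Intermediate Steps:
b = -2 (b = 1 - 3 = -2)
F(X, Y) = Y + 2*X - 2*X*Y (F(X, Y) = (X + Y) + ((-2*X)*Y + X) = (X + Y) + (-2*X*Y + X) = (X + Y) + (X - 2*X*Y) = Y + 2*X - 2*X*Y)
(7 + F(-4, 4))*(-13) = (7 + (4 + 2*(-4) - 2*(-4)*4))*(-13) = (7 + (4 - 8 + 32))*(-13) = (7 + 28)*(-13) = 35*(-13) = -455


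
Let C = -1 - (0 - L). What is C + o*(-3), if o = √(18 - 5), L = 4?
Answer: 3 - 3*√13 ≈ -7.8167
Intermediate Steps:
C = 3 (C = -1 - (0 - 1*4) = -1 - (0 - 4) = -1 - 1*(-4) = -1 + 4 = 3)
o = √13 ≈ 3.6056
C + o*(-3) = 3 + √13*(-3) = 3 - 3*√13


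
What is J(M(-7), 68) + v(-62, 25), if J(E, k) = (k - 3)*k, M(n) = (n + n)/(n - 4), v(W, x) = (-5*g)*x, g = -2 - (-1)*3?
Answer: 4295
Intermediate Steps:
g = 1 (g = -2 - 1*(-3) = -2 + 3 = 1)
v(W, x) = -5*x (v(W, x) = (-5*1)*x = -5*x)
M(n) = 2*n/(-4 + n) (M(n) = (2*n)/(-4 + n) = 2*n/(-4 + n))
J(E, k) = k*(-3 + k) (J(E, k) = (-3 + k)*k = k*(-3 + k))
J(M(-7), 68) + v(-62, 25) = 68*(-3 + 68) - 5*25 = 68*65 - 125 = 4420 - 125 = 4295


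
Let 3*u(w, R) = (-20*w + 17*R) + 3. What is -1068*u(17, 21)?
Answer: -7120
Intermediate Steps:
u(w, R) = 1 - 20*w/3 + 17*R/3 (u(w, R) = ((-20*w + 17*R) + 3)/3 = (3 - 20*w + 17*R)/3 = 1 - 20*w/3 + 17*R/3)
-1068*u(17, 21) = -1068*(1 - 20/3*17 + (17/3)*21) = -1068*(1 - 340/3 + 119) = -1068*20/3 = -7120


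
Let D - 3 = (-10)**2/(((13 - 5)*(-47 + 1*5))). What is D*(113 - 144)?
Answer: -7037/84 ≈ -83.774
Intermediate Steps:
D = 227/84 (D = 3 + (-10)**2/(((13 - 5)*(-47 + 1*5))) = 3 + 100/((8*(-47 + 5))) = 3 + 100/((8*(-42))) = 3 + 100/(-336) = 3 + 100*(-1/336) = 3 - 25/84 = 227/84 ≈ 2.7024)
D*(113 - 144) = 227*(113 - 144)/84 = (227/84)*(-31) = -7037/84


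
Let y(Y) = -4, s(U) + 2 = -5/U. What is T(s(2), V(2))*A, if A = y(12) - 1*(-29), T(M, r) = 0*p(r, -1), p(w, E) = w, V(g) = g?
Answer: 0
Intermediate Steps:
s(U) = -2 - 5/U
T(M, r) = 0 (T(M, r) = 0*r = 0)
A = 25 (A = -4 - 1*(-29) = -4 + 29 = 25)
T(s(2), V(2))*A = 0*25 = 0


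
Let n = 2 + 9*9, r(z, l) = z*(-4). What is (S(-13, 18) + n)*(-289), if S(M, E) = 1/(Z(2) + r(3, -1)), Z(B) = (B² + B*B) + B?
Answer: -47685/2 ≈ -23843.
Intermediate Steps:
Z(B) = B + 2*B² (Z(B) = (B² + B²) + B = 2*B² + B = B + 2*B²)
r(z, l) = -4*z
n = 83 (n = 2 + 81 = 83)
S(M, E) = -½ (S(M, E) = 1/(2*(1 + 2*2) - 4*3) = 1/(2*(1 + 4) - 12) = 1/(2*5 - 12) = 1/(10 - 12) = 1/(-2) = -½)
(S(-13, 18) + n)*(-289) = (-½ + 83)*(-289) = (165/2)*(-289) = -47685/2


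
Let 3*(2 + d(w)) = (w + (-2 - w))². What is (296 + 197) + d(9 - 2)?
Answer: 1477/3 ≈ 492.33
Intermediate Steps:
d(w) = -⅔ (d(w) = -2 + (w + (-2 - w))²/3 = -2 + (⅓)*(-2)² = -2 + (⅓)*4 = -2 + 4/3 = -⅔)
(296 + 197) + d(9 - 2) = (296 + 197) - ⅔ = 493 - ⅔ = 1477/3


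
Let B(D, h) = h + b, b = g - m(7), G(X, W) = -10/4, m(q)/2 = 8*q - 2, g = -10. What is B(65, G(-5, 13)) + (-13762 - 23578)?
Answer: -74921/2 ≈ -37461.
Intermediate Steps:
m(q) = -4 + 16*q (m(q) = 2*(8*q - 2) = 2*(-2 + 8*q) = -4 + 16*q)
G(X, W) = -5/2 (G(X, W) = -10*1/4 = -5/2)
b = -118 (b = -10 - (-4 + 16*7) = -10 - (-4 + 112) = -10 - 1*108 = -10 - 108 = -118)
B(D, h) = -118 + h (B(D, h) = h - 118 = -118 + h)
B(65, G(-5, 13)) + (-13762 - 23578) = (-118 - 5/2) + (-13762 - 23578) = -241/2 - 37340 = -74921/2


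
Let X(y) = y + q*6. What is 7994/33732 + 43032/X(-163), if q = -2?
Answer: -725078237/2951550 ≈ -245.66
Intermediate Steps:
X(y) = -12 + y (X(y) = y - 2*6 = y - 12 = -12 + y)
7994/33732 + 43032/X(-163) = 7994/33732 + 43032/(-12 - 163) = 7994*(1/33732) + 43032/(-175) = 3997/16866 + 43032*(-1/175) = 3997/16866 - 43032/175 = -725078237/2951550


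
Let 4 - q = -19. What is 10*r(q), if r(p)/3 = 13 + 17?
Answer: 900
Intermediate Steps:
q = 23 (q = 4 - 1*(-19) = 4 + 19 = 23)
r(p) = 90 (r(p) = 3*(13 + 17) = 3*30 = 90)
10*r(q) = 10*90 = 900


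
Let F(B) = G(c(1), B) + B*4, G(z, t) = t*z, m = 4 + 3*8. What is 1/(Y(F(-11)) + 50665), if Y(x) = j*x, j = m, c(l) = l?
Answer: 1/49125 ≈ 2.0356e-5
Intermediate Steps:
m = 28 (m = 4 + 24 = 28)
j = 28
F(B) = 5*B (F(B) = B*1 + B*4 = B + 4*B = 5*B)
Y(x) = 28*x
1/(Y(F(-11)) + 50665) = 1/(28*(5*(-11)) + 50665) = 1/(28*(-55) + 50665) = 1/(-1540 + 50665) = 1/49125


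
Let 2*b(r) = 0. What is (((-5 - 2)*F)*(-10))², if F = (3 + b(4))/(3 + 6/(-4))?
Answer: 19600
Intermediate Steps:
b(r) = 0 (b(r) = (½)*0 = 0)
F = 2 (F = (3 + 0)/(3 + 6/(-4)) = 3/(3 + 6*(-¼)) = 3/(3 - 3/2) = 3/(3/2) = 3*(⅔) = 2)
(((-5 - 2)*F)*(-10))² = (((-5 - 2)*2)*(-10))² = (-7*2*(-10))² = (-14*(-10))² = 140² = 19600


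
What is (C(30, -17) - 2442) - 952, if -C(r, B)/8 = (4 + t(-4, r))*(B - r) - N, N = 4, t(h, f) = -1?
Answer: -2234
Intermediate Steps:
C(r, B) = 32 - 24*B + 24*r (C(r, B) = -8*((4 - 1)*(B - r) - 1*4) = -8*(3*(B - r) - 4) = -8*((-3*r + 3*B) - 4) = -8*(-4 - 3*r + 3*B) = 32 - 24*B + 24*r)
(C(30, -17) - 2442) - 952 = ((32 - 24*(-17) + 24*30) - 2442) - 952 = ((32 + 408 + 720) - 2442) - 952 = (1160 - 2442) - 952 = -1282 - 952 = -2234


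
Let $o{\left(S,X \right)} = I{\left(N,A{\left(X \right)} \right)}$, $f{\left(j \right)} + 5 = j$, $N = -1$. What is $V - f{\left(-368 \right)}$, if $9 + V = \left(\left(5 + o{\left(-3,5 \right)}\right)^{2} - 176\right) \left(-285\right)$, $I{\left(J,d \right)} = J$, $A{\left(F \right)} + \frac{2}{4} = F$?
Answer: $45964$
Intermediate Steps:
$A{\left(F \right)} = - \frac{1}{2} + F$
$f{\left(j \right)} = -5 + j$
$o{\left(S,X \right)} = -1$
$V = 45591$ ($V = -9 + \left(\left(5 - 1\right)^{2} - 176\right) \left(-285\right) = -9 + \left(4^{2} - 176\right) \left(-285\right) = -9 + \left(16 - 176\right) \left(-285\right) = -9 - -45600 = -9 + 45600 = 45591$)
$V - f{\left(-368 \right)} = 45591 - \left(-5 - 368\right) = 45591 - -373 = 45591 + 373 = 45964$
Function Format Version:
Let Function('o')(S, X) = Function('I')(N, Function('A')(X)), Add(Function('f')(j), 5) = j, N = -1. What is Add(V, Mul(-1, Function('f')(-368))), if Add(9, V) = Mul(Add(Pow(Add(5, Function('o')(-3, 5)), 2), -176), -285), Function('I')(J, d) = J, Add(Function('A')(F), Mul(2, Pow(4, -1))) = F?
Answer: 45964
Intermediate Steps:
Function('A')(F) = Add(Rational(-1, 2), F)
Function('f')(j) = Add(-5, j)
Function('o')(S, X) = -1
V = 45591 (V = Add(-9, Mul(Add(Pow(Add(5, -1), 2), -176), -285)) = Add(-9, Mul(Add(Pow(4, 2), -176), -285)) = Add(-9, Mul(Add(16, -176), -285)) = Add(-9, Mul(-160, -285)) = Add(-9, 45600) = 45591)
Add(V, Mul(-1, Function('f')(-368))) = Add(45591, Mul(-1, Add(-5, -368))) = Add(45591, Mul(-1, -373)) = Add(45591, 373) = 45964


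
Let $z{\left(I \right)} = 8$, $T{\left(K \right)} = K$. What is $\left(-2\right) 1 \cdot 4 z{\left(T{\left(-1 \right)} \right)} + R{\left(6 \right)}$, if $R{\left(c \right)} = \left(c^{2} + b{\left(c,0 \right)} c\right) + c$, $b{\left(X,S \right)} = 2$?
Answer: $-10$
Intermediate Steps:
$R{\left(c \right)} = c^{2} + 3 c$ ($R{\left(c \right)} = \left(c^{2} + 2 c\right) + c = c^{2} + 3 c$)
$\left(-2\right) 1 \cdot 4 z{\left(T{\left(-1 \right)} \right)} + R{\left(6 \right)} = \left(-2\right) 1 \cdot 4 \cdot 8 + 6 \left(3 + 6\right) = \left(-2\right) 4 \cdot 8 + 6 \cdot 9 = \left(-8\right) 8 + 54 = -64 + 54 = -10$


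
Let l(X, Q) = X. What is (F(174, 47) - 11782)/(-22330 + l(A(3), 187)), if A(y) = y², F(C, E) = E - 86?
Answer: 11821/22321 ≈ 0.52959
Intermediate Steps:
F(C, E) = -86 + E
(F(174, 47) - 11782)/(-22330 + l(A(3), 187)) = ((-86 + 47) - 11782)/(-22330 + 3²) = (-39 - 11782)/(-22330 + 9) = -11821/(-22321) = -11821*(-1/22321) = 11821/22321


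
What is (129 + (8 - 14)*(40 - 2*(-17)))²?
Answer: 99225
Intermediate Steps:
(129 + (8 - 14)*(40 - 2*(-17)))² = (129 - 6*(40 + 34))² = (129 - 6*74)² = (129 - 444)² = (-315)² = 99225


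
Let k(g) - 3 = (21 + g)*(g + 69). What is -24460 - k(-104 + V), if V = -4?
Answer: -27856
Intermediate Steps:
k(g) = 3 + (21 + g)*(69 + g) (k(g) = 3 + (21 + g)*(g + 69) = 3 + (21 + g)*(69 + g))
-24460 - k(-104 + V) = -24460 - (1452 + (-104 - 4)² + 90*(-104 - 4)) = -24460 - (1452 + (-108)² + 90*(-108)) = -24460 - (1452 + 11664 - 9720) = -24460 - 1*3396 = -24460 - 3396 = -27856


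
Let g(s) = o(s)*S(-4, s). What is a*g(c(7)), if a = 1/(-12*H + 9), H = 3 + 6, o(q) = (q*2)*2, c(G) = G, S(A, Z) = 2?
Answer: -56/99 ≈ -0.56566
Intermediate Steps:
o(q) = 4*q (o(q) = (2*q)*2 = 4*q)
H = 9
g(s) = 8*s (g(s) = (4*s)*2 = 8*s)
a = -1/99 (a = 1/(-12*9 + 9) = 1/(-108 + 9) = 1/(-99) = -1/99 ≈ -0.010101)
a*g(c(7)) = -8*7/99 = -1/99*56 = -56/99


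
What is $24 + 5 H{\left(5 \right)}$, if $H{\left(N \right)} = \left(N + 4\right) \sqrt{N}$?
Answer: $24 + 45 \sqrt{5} \approx 124.62$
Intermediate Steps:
$H{\left(N \right)} = \sqrt{N} \left(4 + N\right)$ ($H{\left(N \right)} = \left(4 + N\right) \sqrt{N} = \sqrt{N} \left(4 + N\right)$)
$24 + 5 H{\left(5 \right)} = 24 + 5 \sqrt{5} \left(4 + 5\right) = 24 + 5 \sqrt{5} \cdot 9 = 24 + 5 \cdot 9 \sqrt{5} = 24 + 45 \sqrt{5}$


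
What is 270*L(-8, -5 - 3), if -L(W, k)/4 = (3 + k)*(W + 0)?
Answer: -43200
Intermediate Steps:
L(W, k) = -4*W*(3 + k) (L(W, k) = -4*(3 + k)*(W + 0) = -4*(3 + k)*W = -4*W*(3 + k))
270*L(-8, -5 - 3) = 270*(-4*(-8)*(3 + (-5 - 3))) = 270*(-4*(-8)*(3 - 8)) = 270*(-4*(-8)*(-5)) = 270*(-160) = -43200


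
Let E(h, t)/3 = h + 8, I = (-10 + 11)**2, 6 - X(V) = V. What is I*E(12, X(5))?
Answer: 60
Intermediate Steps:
X(V) = 6 - V
I = 1 (I = 1**2 = 1)
E(h, t) = 24 + 3*h (E(h, t) = 3*(h + 8) = 3*(8 + h) = 24 + 3*h)
I*E(12, X(5)) = 1*(24 + 3*12) = 1*(24 + 36) = 1*60 = 60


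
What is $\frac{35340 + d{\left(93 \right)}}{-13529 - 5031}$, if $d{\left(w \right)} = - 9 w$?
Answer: $- \frac{34503}{18560} \approx -1.859$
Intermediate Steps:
$\frac{35340 + d{\left(93 \right)}}{-13529 - 5031} = \frac{35340 - 837}{-13529 - 5031} = \frac{35340 - 837}{-18560} = 34503 \left(- \frac{1}{18560}\right) = - \frac{34503}{18560}$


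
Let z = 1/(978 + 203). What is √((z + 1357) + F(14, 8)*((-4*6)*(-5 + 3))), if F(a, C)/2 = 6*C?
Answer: √8319750546/1181 ≈ 77.233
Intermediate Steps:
F(a, C) = 12*C (F(a, C) = 2*(6*C) = 12*C)
z = 1/1181 ≈ 0.00084674
√((z + 1357) + F(14, 8)*((-4*6)*(-5 + 3))) = √((1/1181 + 1357) + (12*8)*((-4*6)*(-5 + 3))) = √(1602618/1181 + 96*(-24*(-2))) = √(1602618/1181 + 96*48) = √(1602618/1181 + 4608) = √(7044666/1181) = √8319750546/1181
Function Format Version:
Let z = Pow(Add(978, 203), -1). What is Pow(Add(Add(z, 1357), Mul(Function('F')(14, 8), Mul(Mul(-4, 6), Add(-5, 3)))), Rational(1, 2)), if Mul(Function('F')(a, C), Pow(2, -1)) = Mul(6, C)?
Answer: Mul(Rational(1, 1181), Pow(8319750546, Rational(1, 2))) ≈ 77.233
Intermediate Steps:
Function('F')(a, C) = Mul(12, C) (Function('F')(a, C) = Mul(2, Mul(6, C)) = Mul(12, C))
z = Rational(1, 1181) (z = Pow(1181, -1) = Rational(1, 1181) ≈ 0.00084674)
Pow(Add(Add(z, 1357), Mul(Function('F')(14, 8), Mul(Mul(-4, 6), Add(-5, 3)))), Rational(1, 2)) = Pow(Add(Add(Rational(1, 1181), 1357), Mul(Mul(12, 8), Mul(Mul(-4, 6), Add(-5, 3)))), Rational(1, 2)) = Pow(Add(Rational(1602618, 1181), Mul(96, Mul(-24, -2))), Rational(1, 2)) = Pow(Add(Rational(1602618, 1181), Mul(96, 48)), Rational(1, 2)) = Pow(Add(Rational(1602618, 1181), 4608), Rational(1, 2)) = Pow(Rational(7044666, 1181), Rational(1, 2)) = Mul(Rational(1, 1181), Pow(8319750546, Rational(1, 2)))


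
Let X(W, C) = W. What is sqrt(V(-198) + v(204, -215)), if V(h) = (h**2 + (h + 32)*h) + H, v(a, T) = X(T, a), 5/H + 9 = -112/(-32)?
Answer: sqrt(8694587)/11 ≈ 268.06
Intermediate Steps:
H = -10/11 (H = 5/(-9 - 112/(-32)) = 5/(-9 - 112*(-1/32)) = 5/(-9 + 7/2) = 5/(-11/2) = 5*(-2/11) = -10/11 ≈ -0.90909)
v(a, T) = T
V(h) = -10/11 + h**2 + h*(32 + h) (V(h) = (h**2 + (h + 32)*h) - 10/11 = (h**2 + (32 + h)*h) - 10/11 = (h**2 + h*(32 + h)) - 10/11 = -10/11 + h**2 + h*(32 + h))
sqrt(V(-198) + v(204, -215)) = sqrt((-10/11 + 2*(-198)**2 + 32*(-198)) - 215) = sqrt((-10/11 + 2*39204 - 6336) - 215) = sqrt((-10/11 + 78408 - 6336) - 215) = sqrt(792782/11 - 215) = sqrt(790417/11) = sqrt(8694587)/11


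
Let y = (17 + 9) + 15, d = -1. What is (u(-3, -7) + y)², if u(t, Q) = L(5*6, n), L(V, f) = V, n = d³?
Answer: 5041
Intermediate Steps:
y = 41 (y = 26 + 15 = 41)
n = -1 (n = (-1)³ = -1)
u(t, Q) = 30 (u(t, Q) = 5*6 = 30)
(u(-3, -7) + y)² = (30 + 41)² = 71² = 5041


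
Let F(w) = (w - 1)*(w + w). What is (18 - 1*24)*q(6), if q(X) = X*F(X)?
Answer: -2160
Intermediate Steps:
F(w) = 2*w*(-1 + w) (F(w) = (-1 + w)*(2*w) = 2*w*(-1 + w))
q(X) = 2*X²*(-1 + X) (q(X) = X*(2*X*(-1 + X)) = 2*X²*(-1 + X))
(18 - 1*24)*q(6) = (18 - 1*24)*(2*6²*(-1 + 6)) = (18 - 24)*(2*36*5) = -6*360 = -2160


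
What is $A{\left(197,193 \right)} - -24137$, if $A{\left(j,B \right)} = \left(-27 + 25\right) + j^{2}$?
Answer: $62944$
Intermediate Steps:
$A{\left(j,B \right)} = -2 + j^{2}$
$A{\left(197,193 \right)} - -24137 = \left(-2 + 197^{2}\right) - -24137 = \left(-2 + 38809\right) + 24137 = 38807 + 24137 = 62944$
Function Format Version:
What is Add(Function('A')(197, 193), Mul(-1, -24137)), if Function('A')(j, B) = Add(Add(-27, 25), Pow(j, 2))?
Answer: 62944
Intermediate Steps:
Function('A')(j, B) = Add(-2, Pow(j, 2))
Add(Function('A')(197, 193), Mul(-1, -24137)) = Add(Add(-2, Pow(197, 2)), Mul(-1, -24137)) = Add(Add(-2, 38809), 24137) = Add(38807, 24137) = 62944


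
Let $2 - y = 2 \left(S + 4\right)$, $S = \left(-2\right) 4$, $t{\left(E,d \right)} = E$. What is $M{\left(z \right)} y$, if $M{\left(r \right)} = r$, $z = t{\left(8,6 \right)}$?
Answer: $80$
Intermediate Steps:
$S = -8$
$z = 8$
$y = 10$ ($y = 2 - 2 \left(-8 + 4\right) = 2 - 2 \left(-4\right) = 2 - -8 = 2 + 8 = 10$)
$M{\left(z \right)} y = 8 \cdot 10 = 80$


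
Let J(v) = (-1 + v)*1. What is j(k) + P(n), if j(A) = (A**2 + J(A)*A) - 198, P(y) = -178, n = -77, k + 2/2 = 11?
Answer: -186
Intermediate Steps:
k = 10 (k = -1 + 11 = 10)
J(v) = -1 + v
j(A) = -198 + A**2 + A*(-1 + A) (j(A) = (A**2 + (-1 + A)*A) - 198 = (A**2 + A*(-1 + A)) - 198 = -198 + A**2 + A*(-1 + A))
j(k) + P(n) = (-198 - 1*10 + 2*10**2) - 178 = (-198 - 10 + 2*100) - 178 = (-198 - 10 + 200) - 178 = -8 - 178 = -186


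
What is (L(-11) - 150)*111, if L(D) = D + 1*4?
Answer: -17427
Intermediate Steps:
L(D) = 4 + D (L(D) = D + 4 = 4 + D)
(L(-11) - 150)*111 = ((4 - 11) - 150)*111 = (-7 - 150)*111 = -157*111 = -17427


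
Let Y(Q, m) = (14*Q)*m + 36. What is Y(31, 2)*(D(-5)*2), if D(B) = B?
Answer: -9040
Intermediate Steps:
Y(Q, m) = 36 + 14*Q*m (Y(Q, m) = 14*Q*m + 36 = 36 + 14*Q*m)
Y(31, 2)*(D(-5)*2) = (36 + 14*31*2)*(-5*2) = (36 + 868)*(-10) = 904*(-10) = -9040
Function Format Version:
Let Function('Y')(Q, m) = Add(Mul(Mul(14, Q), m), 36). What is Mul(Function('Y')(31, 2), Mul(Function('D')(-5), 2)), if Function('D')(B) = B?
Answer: -9040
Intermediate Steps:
Function('Y')(Q, m) = Add(36, Mul(14, Q, m)) (Function('Y')(Q, m) = Add(Mul(14, Q, m), 36) = Add(36, Mul(14, Q, m)))
Mul(Function('Y')(31, 2), Mul(Function('D')(-5), 2)) = Mul(Add(36, Mul(14, 31, 2)), Mul(-5, 2)) = Mul(Add(36, 868), -10) = Mul(904, -10) = -9040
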